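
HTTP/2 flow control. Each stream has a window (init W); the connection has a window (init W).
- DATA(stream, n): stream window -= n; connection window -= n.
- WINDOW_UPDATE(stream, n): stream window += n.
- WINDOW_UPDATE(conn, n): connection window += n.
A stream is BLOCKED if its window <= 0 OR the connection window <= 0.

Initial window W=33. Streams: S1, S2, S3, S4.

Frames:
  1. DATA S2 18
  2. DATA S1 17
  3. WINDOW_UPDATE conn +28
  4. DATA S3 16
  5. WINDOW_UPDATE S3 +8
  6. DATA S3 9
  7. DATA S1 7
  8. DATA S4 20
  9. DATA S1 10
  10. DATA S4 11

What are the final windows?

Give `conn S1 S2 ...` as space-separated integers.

Answer: -47 -1 15 16 2

Derivation:
Op 1: conn=15 S1=33 S2=15 S3=33 S4=33 blocked=[]
Op 2: conn=-2 S1=16 S2=15 S3=33 S4=33 blocked=[1, 2, 3, 4]
Op 3: conn=26 S1=16 S2=15 S3=33 S4=33 blocked=[]
Op 4: conn=10 S1=16 S2=15 S3=17 S4=33 blocked=[]
Op 5: conn=10 S1=16 S2=15 S3=25 S4=33 blocked=[]
Op 6: conn=1 S1=16 S2=15 S3=16 S4=33 blocked=[]
Op 7: conn=-6 S1=9 S2=15 S3=16 S4=33 blocked=[1, 2, 3, 4]
Op 8: conn=-26 S1=9 S2=15 S3=16 S4=13 blocked=[1, 2, 3, 4]
Op 9: conn=-36 S1=-1 S2=15 S3=16 S4=13 blocked=[1, 2, 3, 4]
Op 10: conn=-47 S1=-1 S2=15 S3=16 S4=2 blocked=[1, 2, 3, 4]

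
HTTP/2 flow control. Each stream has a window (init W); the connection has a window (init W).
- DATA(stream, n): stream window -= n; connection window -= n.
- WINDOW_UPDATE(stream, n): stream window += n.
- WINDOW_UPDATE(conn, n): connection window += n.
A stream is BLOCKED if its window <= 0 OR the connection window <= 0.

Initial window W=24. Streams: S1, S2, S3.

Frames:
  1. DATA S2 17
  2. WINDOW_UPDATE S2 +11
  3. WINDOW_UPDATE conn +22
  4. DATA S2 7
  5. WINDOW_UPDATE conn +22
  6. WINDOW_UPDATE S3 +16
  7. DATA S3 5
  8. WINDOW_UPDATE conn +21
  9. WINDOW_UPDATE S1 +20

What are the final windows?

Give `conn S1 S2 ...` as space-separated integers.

Answer: 60 44 11 35

Derivation:
Op 1: conn=7 S1=24 S2=7 S3=24 blocked=[]
Op 2: conn=7 S1=24 S2=18 S3=24 blocked=[]
Op 3: conn=29 S1=24 S2=18 S3=24 blocked=[]
Op 4: conn=22 S1=24 S2=11 S3=24 blocked=[]
Op 5: conn=44 S1=24 S2=11 S3=24 blocked=[]
Op 6: conn=44 S1=24 S2=11 S3=40 blocked=[]
Op 7: conn=39 S1=24 S2=11 S3=35 blocked=[]
Op 8: conn=60 S1=24 S2=11 S3=35 blocked=[]
Op 9: conn=60 S1=44 S2=11 S3=35 blocked=[]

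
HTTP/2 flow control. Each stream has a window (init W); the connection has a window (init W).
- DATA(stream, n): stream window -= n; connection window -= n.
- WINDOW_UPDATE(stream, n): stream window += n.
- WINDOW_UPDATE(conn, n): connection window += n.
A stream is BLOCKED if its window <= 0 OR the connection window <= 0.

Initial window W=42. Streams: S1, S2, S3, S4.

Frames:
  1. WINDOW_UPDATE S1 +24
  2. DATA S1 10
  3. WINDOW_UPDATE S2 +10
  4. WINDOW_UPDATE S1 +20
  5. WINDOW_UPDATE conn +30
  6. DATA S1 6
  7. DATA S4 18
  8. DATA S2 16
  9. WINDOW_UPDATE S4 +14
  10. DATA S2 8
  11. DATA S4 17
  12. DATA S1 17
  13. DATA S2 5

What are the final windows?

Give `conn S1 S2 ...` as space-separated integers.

Answer: -25 53 23 42 21

Derivation:
Op 1: conn=42 S1=66 S2=42 S3=42 S4=42 blocked=[]
Op 2: conn=32 S1=56 S2=42 S3=42 S4=42 blocked=[]
Op 3: conn=32 S1=56 S2=52 S3=42 S4=42 blocked=[]
Op 4: conn=32 S1=76 S2=52 S3=42 S4=42 blocked=[]
Op 5: conn=62 S1=76 S2=52 S3=42 S4=42 blocked=[]
Op 6: conn=56 S1=70 S2=52 S3=42 S4=42 blocked=[]
Op 7: conn=38 S1=70 S2=52 S3=42 S4=24 blocked=[]
Op 8: conn=22 S1=70 S2=36 S3=42 S4=24 blocked=[]
Op 9: conn=22 S1=70 S2=36 S3=42 S4=38 blocked=[]
Op 10: conn=14 S1=70 S2=28 S3=42 S4=38 blocked=[]
Op 11: conn=-3 S1=70 S2=28 S3=42 S4=21 blocked=[1, 2, 3, 4]
Op 12: conn=-20 S1=53 S2=28 S3=42 S4=21 blocked=[1, 2, 3, 4]
Op 13: conn=-25 S1=53 S2=23 S3=42 S4=21 blocked=[1, 2, 3, 4]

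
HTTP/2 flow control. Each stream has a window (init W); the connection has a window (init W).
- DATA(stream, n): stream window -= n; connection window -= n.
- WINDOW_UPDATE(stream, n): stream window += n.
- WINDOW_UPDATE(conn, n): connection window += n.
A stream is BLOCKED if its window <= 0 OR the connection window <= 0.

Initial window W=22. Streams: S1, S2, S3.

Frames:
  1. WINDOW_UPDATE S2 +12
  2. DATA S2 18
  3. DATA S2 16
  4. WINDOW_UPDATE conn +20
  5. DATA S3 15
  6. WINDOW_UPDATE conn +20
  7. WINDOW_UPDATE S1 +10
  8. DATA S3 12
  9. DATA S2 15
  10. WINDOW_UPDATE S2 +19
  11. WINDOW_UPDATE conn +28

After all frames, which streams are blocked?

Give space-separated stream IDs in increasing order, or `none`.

Op 1: conn=22 S1=22 S2=34 S3=22 blocked=[]
Op 2: conn=4 S1=22 S2=16 S3=22 blocked=[]
Op 3: conn=-12 S1=22 S2=0 S3=22 blocked=[1, 2, 3]
Op 4: conn=8 S1=22 S2=0 S3=22 blocked=[2]
Op 5: conn=-7 S1=22 S2=0 S3=7 blocked=[1, 2, 3]
Op 6: conn=13 S1=22 S2=0 S3=7 blocked=[2]
Op 7: conn=13 S1=32 S2=0 S3=7 blocked=[2]
Op 8: conn=1 S1=32 S2=0 S3=-5 blocked=[2, 3]
Op 9: conn=-14 S1=32 S2=-15 S3=-5 blocked=[1, 2, 3]
Op 10: conn=-14 S1=32 S2=4 S3=-5 blocked=[1, 2, 3]
Op 11: conn=14 S1=32 S2=4 S3=-5 blocked=[3]

Answer: S3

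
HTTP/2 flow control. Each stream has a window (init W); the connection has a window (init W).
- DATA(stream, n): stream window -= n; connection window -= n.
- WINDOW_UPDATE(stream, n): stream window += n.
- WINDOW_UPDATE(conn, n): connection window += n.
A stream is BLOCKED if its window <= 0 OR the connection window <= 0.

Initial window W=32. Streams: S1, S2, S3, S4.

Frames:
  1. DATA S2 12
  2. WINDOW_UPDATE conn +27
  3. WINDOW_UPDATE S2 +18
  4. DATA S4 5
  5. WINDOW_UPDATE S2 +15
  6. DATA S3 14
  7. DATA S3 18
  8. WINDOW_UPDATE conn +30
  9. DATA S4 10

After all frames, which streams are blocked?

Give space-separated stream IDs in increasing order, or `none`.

Answer: S3

Derivation:
Op 1: conn=20 S1=32 S2=20 S3=32 S4=32 blocked=[]
Op 2: conn=47 S1=32 S2=20 S3=32 S4=32 blocked=[]
Op 3: conn=47 S1=32 S2=38 S3=32 S4=32 blocked=[]
Op 4: conn=42 S1=32 S2=38 S3=32 S4=27 blocked=[]
Op 5: conn=42 S1=32 S2=53 S3=32 S4=27 blocked=[]
Op 6: conn=28 S1=32 S2=53 S3=18 S4=27 blocked=[]
Op 7: conn=10 S1=32 S2=53 S3=0 S4=27 blocked=[3]
Op 8: conn=40 S1=32 S2=53 S3=0 S4=27 blocked=[3]
Op 9: conn=30 S1=32 S2=53 S3=0 S4=17 blocked=[3]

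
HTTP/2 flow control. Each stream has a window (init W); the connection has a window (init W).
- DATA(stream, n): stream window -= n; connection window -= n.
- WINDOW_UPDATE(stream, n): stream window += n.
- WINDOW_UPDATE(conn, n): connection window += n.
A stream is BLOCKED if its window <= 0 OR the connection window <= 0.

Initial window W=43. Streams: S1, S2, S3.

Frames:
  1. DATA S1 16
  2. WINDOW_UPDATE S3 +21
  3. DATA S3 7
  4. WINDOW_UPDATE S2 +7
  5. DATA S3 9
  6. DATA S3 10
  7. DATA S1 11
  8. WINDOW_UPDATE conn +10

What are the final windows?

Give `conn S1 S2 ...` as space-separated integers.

Answer: 0 16 50 38

Derivation:
Op 1: conn=27 S1=27 S2=43 S3=43 blocked=[]
Op 2: conn=27 S1=27 S2=43 S3=64 blocked=[]
Op 3: conn=20 S1=27 S2=43 S3=57 blocked=[]
Op 4: conn=20 S1=27 S2=50 S3=57 blocked=[]
Op 5: conn=11 S1=27 S2=50 S3=48 blocked=[]
Op 6: conn=1 S1=27 S2=50 S3=38 blocked=[]
Op 7: conn=-10 S1=16 S2=50 S3=38 blocked=[1, 2, 3]
Op 8: conn=0 S1=16 S2=50 S3=38 blocked=[1, 2, 3]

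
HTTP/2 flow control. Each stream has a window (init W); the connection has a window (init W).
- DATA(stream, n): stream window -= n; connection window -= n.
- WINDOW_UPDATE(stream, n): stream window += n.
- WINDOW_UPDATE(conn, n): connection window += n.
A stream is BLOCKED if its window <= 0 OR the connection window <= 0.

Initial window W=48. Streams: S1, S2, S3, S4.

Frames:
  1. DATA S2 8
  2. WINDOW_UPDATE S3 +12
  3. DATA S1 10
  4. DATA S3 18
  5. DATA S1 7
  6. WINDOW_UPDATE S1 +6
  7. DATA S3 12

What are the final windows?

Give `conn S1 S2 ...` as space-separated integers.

Op 1: conn=40 S1=48 S2=40 S3=48 S4=48 blocked=[]
Op 2: conn=40 S1=48 S2=40 S3=60 S4=48 blocked=[]
Op 3: conn=30 S1=38 S2=40 S3=60 S4=48 blocked=[]
Op 4: conn=12 S1=38 S2=40 S3=42 S4=48 blocked=[]
Op 5: conn=5 S1=31 S2=40 S3=42 S4=48 blocked=[]
Op 6: conn=5 S1=37 S2=40 S3=42 S4=48 blocked=[]
Op 7: conn=-7 S1=37 S2=40 S3=30 S4=48 blocked=[1, 2, 3, 4]

Answer: -7 37 40 30 48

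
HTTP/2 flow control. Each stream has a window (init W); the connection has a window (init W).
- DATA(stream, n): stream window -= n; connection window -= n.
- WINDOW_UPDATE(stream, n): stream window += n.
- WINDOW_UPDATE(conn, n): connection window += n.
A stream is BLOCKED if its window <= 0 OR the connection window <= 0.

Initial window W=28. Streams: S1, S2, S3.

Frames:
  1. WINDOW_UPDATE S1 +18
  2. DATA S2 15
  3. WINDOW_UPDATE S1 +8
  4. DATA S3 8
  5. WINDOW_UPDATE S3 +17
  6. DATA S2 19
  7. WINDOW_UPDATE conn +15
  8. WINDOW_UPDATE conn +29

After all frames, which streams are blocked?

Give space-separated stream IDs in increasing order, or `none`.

Op 1: conn=28 S1=46 S2=28 S3=28 blocked=[]
Op 2: conn=13 S1=46 S2=13 S3=28 blocked=[]
Op 3: conn=13 S1=54 S2=13 S3=28 blocked=[]
Op 4: conn=5 S1=54 S2=13 S3=20 blocked=[]
Op 5: conn=5 S1=54 S2=13 S3=37 blocked=[]
Op 6: conn=-14 S1=54 S2=-6 S3=37 blocked=[1, 2, 3]
Op 7: conn=1 S1=54 S2=-6 S3=37 blocked=[2]
Op 8: conn=30 S1=54 S2=-6 S3=37 blocked=[2]

Answer: S2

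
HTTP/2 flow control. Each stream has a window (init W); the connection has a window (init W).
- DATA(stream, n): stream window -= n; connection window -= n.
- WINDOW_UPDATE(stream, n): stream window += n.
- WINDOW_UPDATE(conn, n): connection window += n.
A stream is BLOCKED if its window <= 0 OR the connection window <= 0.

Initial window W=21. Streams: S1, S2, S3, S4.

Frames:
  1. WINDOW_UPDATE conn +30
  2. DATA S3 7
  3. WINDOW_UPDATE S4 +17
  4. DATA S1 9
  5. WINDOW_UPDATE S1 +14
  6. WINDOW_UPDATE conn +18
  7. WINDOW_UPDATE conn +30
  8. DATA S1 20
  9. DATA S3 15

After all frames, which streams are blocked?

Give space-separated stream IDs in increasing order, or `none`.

Op 1: conn=51 S1=21 S2=21 S3=21 S4=21 blocked=[]
Op 2: conn=44 S1=21 S2=21 S3=14 S4=21 blocked=[]
Op 3: conn=44 S1=21 S2=21 S3=14 S4=38 blocked=[]
Op 4: conn=35 S1=12 S2=21 S3=14 S4=38 blocked=[]
Op 5: conn=35 S1=26 S2=21 S3=14 S4=38 blocked=[]
Op 6: conn=53 S1=26 S2=21 S3=14 S4=38 blocked=[]
Op 7: conn=83 S1=26 S2=21 S3=14 S4=38 blocked=[]
Op 8: conn=63 S1=6 S2=21 S3=14 S4=38 blocked=[]
Op 9: conn=48 S1=6 S2=21 S3=-1 S4=38 blocked=[3]

Answer: S3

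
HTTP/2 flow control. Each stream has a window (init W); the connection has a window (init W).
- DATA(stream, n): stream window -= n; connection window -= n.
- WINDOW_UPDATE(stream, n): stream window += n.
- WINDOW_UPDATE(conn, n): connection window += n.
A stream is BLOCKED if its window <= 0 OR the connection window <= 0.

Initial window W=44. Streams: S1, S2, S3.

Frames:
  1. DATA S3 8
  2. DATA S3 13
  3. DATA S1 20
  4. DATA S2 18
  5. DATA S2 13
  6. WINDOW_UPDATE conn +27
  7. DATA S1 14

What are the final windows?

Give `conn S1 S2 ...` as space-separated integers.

Op 1: conn=36 S1=44 S2=44 S3=36 blocked=[]
Op 2: conn=23 S1=44 S2=44 S3=23 blocked=[]
Op 3: conn=3 S1=24 S2=44 S3=23 blocked=[]
Op 4: conn=-15 S1=24 S2=26 S3=23 blocked=[1, 2, 3]
Op 5: conn=-28 S1=24 S2=13 S3=23 blocked=[1, 2, 3]
Op 6: conn=-1 S1=24 S2=13 S3=23 blocked=[1, 2, 3]
Op 7: conn=-15 S1=10 S2=13 S3=23 blocked=[1, 2, 3]

Answer: -15 10 13 23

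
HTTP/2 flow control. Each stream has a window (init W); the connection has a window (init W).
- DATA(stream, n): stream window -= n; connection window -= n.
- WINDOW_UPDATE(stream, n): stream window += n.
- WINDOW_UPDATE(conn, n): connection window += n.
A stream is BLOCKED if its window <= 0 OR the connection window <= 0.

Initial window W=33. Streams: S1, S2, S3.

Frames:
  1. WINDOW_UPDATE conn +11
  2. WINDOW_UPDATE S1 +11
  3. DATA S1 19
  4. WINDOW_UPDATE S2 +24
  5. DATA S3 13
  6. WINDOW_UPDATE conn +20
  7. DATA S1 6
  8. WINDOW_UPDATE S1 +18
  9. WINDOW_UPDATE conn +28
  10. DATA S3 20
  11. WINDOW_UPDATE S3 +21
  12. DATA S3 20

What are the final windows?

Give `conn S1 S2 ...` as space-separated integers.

Answer: 14 37 57 1

Derivation:
Op 1: conn=44 S1=33 S2=33 S3=33 blocked=[]
Op 2: conn=44 S1=44 S2=33 S3=33 blocked=[]
Op 3: conn=25 S1=25 S2=33 S3=33 blocked=[]
Op 4: conn=25 S1=25 S2=57 S3=33 blocked=[]
Op 5: conn=12 S1=25 S2=57 S3=20 blocked=[]
Op 6: conn=32 S1=25 S2=57 S3=20 blocked=[]
Op 7: conn=26 S1=19 S2=57 S3=20 blocked=[]
Op 8: conn=26 S1=37 S2=57 S3=20 blocked=[]
Op 9: conn=54 S1=37 S2=57 S3=20 blocked=[]
Op 10: conn=34 S1=37 S2=57 S3=0 blocked=[3]
Op 11: conn=34 S1=37 S2=57 S3=21 blocked=[]
Op 12: conn=14 S1=37 S2=57 S3=1 blocked=[]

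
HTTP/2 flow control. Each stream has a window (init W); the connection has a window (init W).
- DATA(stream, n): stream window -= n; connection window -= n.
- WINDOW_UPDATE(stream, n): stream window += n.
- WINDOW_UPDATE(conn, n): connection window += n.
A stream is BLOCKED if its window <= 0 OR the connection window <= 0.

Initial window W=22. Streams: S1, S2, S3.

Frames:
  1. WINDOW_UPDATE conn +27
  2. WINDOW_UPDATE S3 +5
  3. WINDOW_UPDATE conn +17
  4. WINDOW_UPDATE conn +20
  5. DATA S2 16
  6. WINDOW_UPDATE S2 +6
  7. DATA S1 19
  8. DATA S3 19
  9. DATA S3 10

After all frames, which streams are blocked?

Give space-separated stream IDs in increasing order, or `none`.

Op 1: conn=49 S1=22 S2=22 S3=22 blocked=[]
Op 2: conn=49 S1=22 S2=22 S3=27 blocked=[]
Op 3: conn=66 S1=22 S2=22 S3=27 blocked=[]
Op 4: conn=86 S1=22 S2=22 S3=27 blocked=[]
Op 5: conn=70 S1=22 S2=6 S3=27 blocked=[]
Op 6: conn=70 S1=22 S2=12 S3=27 blocked=[]
Op 7: conn=51 S1=3 S2=12 S3=27 blocked=[]
Op 8: conn=32 S1=3 S2=12 S3=8 blocked=[]
Op 9: conn=22 S1=3 S2=12 S3=-2 blocked=[3]

Answer: S3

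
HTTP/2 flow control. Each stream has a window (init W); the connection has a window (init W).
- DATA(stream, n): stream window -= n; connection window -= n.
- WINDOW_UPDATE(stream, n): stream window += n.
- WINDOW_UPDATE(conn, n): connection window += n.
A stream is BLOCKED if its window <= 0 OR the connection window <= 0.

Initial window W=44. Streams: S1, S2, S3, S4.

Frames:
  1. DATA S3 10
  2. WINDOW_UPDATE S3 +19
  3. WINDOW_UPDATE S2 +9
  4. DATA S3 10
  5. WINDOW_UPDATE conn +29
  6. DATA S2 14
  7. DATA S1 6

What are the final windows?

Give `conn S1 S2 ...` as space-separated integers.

Answer: 33 38 39 43 44

Derivation:
Op 1: conn=34 S1=44 S2=44 S3=34 S4=44 blocked=[]
Op 2: conn=34 S1=44 S2=44 S3=53 S4=44 blocked=[]
Op 3: conn=34 S1=44 S2=53 S3=53 S4=44 blocked=[]
Op 4: conn=24 S1=44 S2=53 S3=43 S4=44 blocked=[]
Op 5: conn=53 S1=44 S2=53 S3=43 S4=44 blocked=[]
Op 6: conn=39 S1=44 S2=39 S3=43 S4=44 blocked=[]
Op 7: conn=33 S1=38 S2=39 S3=43 S4=44 blocked=[]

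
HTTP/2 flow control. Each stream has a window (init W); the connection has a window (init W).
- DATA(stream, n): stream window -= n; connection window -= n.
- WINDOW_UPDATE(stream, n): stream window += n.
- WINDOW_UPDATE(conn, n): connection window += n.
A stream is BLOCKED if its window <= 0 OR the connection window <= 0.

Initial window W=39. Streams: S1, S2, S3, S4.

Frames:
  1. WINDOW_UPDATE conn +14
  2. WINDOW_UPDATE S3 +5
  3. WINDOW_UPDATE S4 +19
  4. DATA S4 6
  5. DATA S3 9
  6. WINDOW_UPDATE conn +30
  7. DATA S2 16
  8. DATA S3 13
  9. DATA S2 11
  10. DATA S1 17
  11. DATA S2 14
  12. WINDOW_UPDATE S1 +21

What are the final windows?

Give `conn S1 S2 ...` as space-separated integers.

Op 1: conn=53 S1=39 S2=39 S3=39 S4=39 blocked=[]
Op 2: conn=53 S1=39 S2=39 S3=44 S4=39 blocked=[]
Op 3: conn=53 S1=39 S2=39 S3=44 S4=58 blocked=[]
Op 4: conn=47 S1=39 S2=39 S3=44 S4=52 blocked=[]
Op 5: conn=38 S1=39 S2=39 S3=35 S4=52 blocked=[]
Op 6: conn=68 S1=39 S2=39 S3=35 S4=52 blocked=[]
Op 7: conn=52 S1=39 S2=23 S3=35 S4=52 blocked=[]
Op 8: conn=39 S1=39 S2=23 S3=22 S4=52 blocked=[]
Op 9: conn=28 S1=39 S2=12 S3=22 S4=52 blocked=[]
Op 10: conn=11 S1=22 S2=12 S3=22 S4=52 blocked=[]
Op 11: conn=-3 S1=22 S2=-2 S3=22 S4=52 blocked=[1, 2, 3, 4]
Op 12: conn=-3 S1=43 S2=-2 S3=22 S4=52 blocked=[1, 2, 3, 4]

Answer: -3 43 -2 22 52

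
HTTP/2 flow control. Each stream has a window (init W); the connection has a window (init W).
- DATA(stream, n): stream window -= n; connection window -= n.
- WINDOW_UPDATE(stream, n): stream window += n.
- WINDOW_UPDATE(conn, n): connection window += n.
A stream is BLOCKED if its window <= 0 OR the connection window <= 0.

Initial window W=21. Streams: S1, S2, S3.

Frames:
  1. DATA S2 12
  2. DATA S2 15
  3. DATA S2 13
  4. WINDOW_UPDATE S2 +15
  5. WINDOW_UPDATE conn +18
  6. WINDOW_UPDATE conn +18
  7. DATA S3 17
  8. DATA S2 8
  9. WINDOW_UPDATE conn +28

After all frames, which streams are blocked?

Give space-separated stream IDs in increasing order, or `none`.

Answer: S2

Derivation:
Op 1: conn=9 S1=21 S2=9 S3=21 blocked=[]
Op 2: conn=-6 S1=21 S2=-6 S3=21 blocked=[1, 2, 3]
Op 3: conn=-19 S1=21 S2=-19 S3=21 blocked=[1, 2, 3]
Op 4: conn=-19 S1=21 S2=-4 S3=21 blocked=[1, 2, 3]
Op 5: conn=-1 S1=21 S2=-4 S3=21 blocked=[1, 2, 3]
Op 6: conn=17 S1=21 S2=-4 S3=21 blocked=[2]
Op 7: conn=0 S1=21 S2=-4 S3=4 blocked=[1, 2, 3]
Op 8: conn=-8 S1=21 S2=-12 S3=4 blocked=[1, 2, 3]
Op 9: conn=20 S1=21 S2=-12 S3=4 blocked=[2]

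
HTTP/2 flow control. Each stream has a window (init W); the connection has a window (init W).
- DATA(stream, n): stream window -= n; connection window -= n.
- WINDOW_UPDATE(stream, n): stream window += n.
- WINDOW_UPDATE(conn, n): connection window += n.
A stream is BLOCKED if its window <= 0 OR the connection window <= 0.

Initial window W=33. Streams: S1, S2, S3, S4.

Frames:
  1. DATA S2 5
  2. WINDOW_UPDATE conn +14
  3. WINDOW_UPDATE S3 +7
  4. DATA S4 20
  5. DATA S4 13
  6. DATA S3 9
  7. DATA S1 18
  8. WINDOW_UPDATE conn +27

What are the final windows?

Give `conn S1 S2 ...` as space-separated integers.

Op 1: conn=28 S1=33 S2=28 S3=33 S4=33 blocked=[]
Op 2: conn=42 S1=33 S2=28 S3=33 S4=33 blocked=[]
Op 3: conn=42 S1=33 S2=28 S3=40 S4=33 blocked=[]
Op 4: conn=22 S1=33 S2=28 S3=40 S4=13 blocked=[]
Op 5: conn=9 S1=33 S2=28 S3=40 S4=0 blocked=[4]
Op 6: conn=0 S1=33 S2=28 S3=31 S4=0 blocked=[1, 2, 3, 4]
Op 7: conn=-18 S1=15 S2=28 S3=31 S4=0 blocked=[1, 2, 3, 4]
Op 8: conn=9 S1=15 S2=28 S3=31 S4=0 blocked=[4]

Answer: 9 15 28 31 0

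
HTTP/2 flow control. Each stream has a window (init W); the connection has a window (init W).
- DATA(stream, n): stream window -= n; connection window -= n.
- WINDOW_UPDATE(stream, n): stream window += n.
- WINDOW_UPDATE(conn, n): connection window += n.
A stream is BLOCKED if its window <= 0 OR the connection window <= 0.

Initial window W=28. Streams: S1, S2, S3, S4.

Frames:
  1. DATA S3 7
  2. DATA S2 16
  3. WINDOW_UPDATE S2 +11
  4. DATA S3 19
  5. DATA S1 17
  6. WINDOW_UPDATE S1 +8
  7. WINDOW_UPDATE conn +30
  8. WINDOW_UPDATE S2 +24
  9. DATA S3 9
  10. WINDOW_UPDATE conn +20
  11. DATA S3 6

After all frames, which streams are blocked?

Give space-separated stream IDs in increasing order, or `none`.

Answer: S3

Derivation:
Op 1: conn=21 S1=28 S2=28 S3=21 S4=28 blocked=[]
Op 2: conn=5 S1=28 S2=12 S3=21 S4=28 blocked=[]
Op 3: conn=5 S1=28 S2=23 S3=21 S4=28 blocked=[]
Op 4: conn=-14 S1=28 S2=23 S3=2 S4=28 blocked=[1, 2, 3, 4]
Op 5: conn=-31 S1=11 S2=23 S3=2 S4=28 blocked=[1, 2, 3, 4]
Op 6: conn=-31 S1=19 S2=23 S3=2 S4=28 blocked=[1, 2, 3, 4]
Op 7: conn=-1 S1=19 S2=23 S3=2 S4=28 blocked=[1, 2, 3, 4]
Op 8: conn=-1 S1=19 S2=47 S3=2 S4=28 blocked=[1, 2, 3, 4]
Op 9: conn=-10 S1=19 S2=47 S3=-7 S4=28 blocked=[1, 2, 3, 4]
Op 10: conn=10 S1=19 S2=47 S3=-7 S4=28 blocked=[3]
Op 11: conn=4 S1=19 S2=47 S3=-13 S4=28 blocked=[3]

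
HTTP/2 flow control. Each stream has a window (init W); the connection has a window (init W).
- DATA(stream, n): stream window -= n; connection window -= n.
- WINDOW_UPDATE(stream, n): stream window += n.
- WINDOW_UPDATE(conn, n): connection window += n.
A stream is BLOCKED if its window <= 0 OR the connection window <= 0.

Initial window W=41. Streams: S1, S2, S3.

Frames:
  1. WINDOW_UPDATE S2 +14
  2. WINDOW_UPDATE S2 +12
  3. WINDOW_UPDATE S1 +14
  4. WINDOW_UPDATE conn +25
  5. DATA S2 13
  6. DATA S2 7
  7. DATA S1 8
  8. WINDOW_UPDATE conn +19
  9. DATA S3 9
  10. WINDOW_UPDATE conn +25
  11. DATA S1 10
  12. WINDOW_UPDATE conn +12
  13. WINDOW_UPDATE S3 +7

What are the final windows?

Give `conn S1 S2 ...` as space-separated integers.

Answer: 75 37 47 39

Derivation:
Op 1: conn=41 S1=41 S2=55 S3=41 blocked=[]
Op 2: conn=41 S1=41 S2=67 S3=41 blocked=[]
Op 3: conn=41 S1=55 S2=67 S3=41 blocked=[]
Op 4: conn=66 S1=55 S2=67 S3=41 blocked=[]
Op 5: conn=53 S1=55 S2=54 S3=41 blocked=[]
Op 6: conn=46 S1=55 S2=47 S3=41 blocked=[]
Op 7: conn=38 S1=47 S2=47 S3=41 blocked=[]
Op 8: conn=57 S1=47 S2=47 S3=41 blocked=[]
Op 9: conn=48 S1=47 S2=47 S3=32 blocked=[]
Op 10: conn=73 S1=47 S2=47 S3=32 blocked=[]
Op 11: conn=63 S1=37 S2=47 S3=32 blocked=[]
Op 12: conn=75 S1=37 S2=47 S3=32 blocked=[]
Op 13: conn=75 S1=37 S2=47 S3=39 blocked=[]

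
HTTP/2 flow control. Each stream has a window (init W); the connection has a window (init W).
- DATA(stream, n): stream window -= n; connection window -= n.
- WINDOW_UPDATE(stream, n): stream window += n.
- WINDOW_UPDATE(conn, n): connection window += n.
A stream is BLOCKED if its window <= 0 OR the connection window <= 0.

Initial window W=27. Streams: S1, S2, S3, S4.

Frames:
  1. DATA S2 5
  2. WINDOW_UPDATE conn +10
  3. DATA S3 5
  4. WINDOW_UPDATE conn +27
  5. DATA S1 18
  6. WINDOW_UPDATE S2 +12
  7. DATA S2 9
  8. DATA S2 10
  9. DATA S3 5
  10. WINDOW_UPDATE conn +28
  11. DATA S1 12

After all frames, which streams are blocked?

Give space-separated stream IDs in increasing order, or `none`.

Answer: S1

Derivation:
Op 1: conn=22 S1=27 S2=22 S3=27 S4=27 blocked=[]
Op 2: conn=32 S1=27 S2=22 S3=27 S4=27 blocked=[]
Op 3: conn=27 S1=27 S2=22 S3=22 S4=27 blocked=[]
Op 4: conn=54 S1=27 S2=22 S3=22 S4=27 blocked=[]
Op 5: conn=36 S1=9 S2=22 S3=22 S4=27 blocked=[]
Op 6: conn=36 S1=9 S2=34 S3=22 S4=27 blocked=[]
Op 7: conn=27 S1=9 S2=25 S3=22 S4=27 blocked=[]
Op 8: conn=17 S1=9 S2=15 S3=22 S4=27 blocked=[]
Op 9: conn=12 S1=9 S2=15 S3=17 S4=27 blocked=[]
Op 10: conn=40 S1=9 S2=15 S3=17 S4=27 blocked=[]
Op 11: conn=28 S1=-3 S2=15 S3=17 S4=27 blocked=[1]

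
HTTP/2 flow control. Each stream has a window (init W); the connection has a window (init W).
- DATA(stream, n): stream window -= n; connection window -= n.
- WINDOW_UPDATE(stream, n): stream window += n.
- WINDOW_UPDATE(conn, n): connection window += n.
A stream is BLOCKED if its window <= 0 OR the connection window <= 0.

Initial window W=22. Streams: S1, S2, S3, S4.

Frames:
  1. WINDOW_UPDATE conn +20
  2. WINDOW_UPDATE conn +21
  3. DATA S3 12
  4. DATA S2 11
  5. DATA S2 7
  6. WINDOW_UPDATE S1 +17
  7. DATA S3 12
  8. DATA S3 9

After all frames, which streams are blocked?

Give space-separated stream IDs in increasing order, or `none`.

Answer: S3

Derivation:
Op 1: conn=42 S1=22 S2=22 S3=22 S4=22 blocked=[]
Op 2: conn=63 S1=22 S2=22 S3=22 S4=22 blocked=[]
Op 3: conn=51 S1=22 S2=22 S3=10 S4=22 blocked=[]
Op 4: conn=40 S1=22 S2=11 S3=10 S4=22 blocked=[]
Op 5: conn=33 S1=22 S2=4 S3=10 S4=22 blocked=[]
Op 6: conn=33 S1=39 S2=4 S3=10 S4=22 blocked=[]
Op 7: conn=21 S1=39 S2=4 S3=-2 S4=22 blocked=[3]
Op 8: conn=12 S1=39 S2=4 S3=-11 S4=22 blocked=[3]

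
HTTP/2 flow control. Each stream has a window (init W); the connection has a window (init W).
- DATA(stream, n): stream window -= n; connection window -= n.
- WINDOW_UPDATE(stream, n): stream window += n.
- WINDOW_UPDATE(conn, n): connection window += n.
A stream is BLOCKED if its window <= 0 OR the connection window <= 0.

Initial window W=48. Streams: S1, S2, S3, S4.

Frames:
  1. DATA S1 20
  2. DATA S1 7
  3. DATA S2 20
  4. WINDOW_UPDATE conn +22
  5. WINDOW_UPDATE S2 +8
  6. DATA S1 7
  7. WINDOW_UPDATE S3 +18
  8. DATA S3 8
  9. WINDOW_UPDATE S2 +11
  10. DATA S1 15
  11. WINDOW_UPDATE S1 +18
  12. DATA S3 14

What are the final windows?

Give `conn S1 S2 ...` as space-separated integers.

Answer: -21 17 47 44 48

Derivation:
Op 1: conn=28 S1=28 S2=48 S3=48 S4=48 blocked=[]
Op 2: conn=21 S1=21 S2=48 S3=48 S4=48 blocked=[]
Op 3: conn=1 S1=21 S2=28 S3=48 S4=48 blocked=[]
Op 4: conn=23 S1=21 S2=28 S3=48 S4=48 blocked=[]
Op 5: conn=23 S1=21 S2=36 S3=48 S4=48 blocked=[]
Op 6: conn=16 S1=14 S2=36 S3=48 S4=48 blocked=[]
Op 7: conn=16 S1=14 S2=36 S3=66 S4=48 blocked=[]
Op 8: conn=8 S1=14 S2=36 S3=58 S4=48 blocked=[]
Op 9: conn=8 S1=14 S2=47 S3=58 S4=48 blocked=[]
Op 10: conn=-7 S1=-1 S2=47 S3=58 S4=48 blocked=[1, 2, 3, 4]
Op 11: conn=-7 S1=17 S2=47 S3=58 S4=48 blocked=[1, 2, 3, 4]
Op 12: conn=-21 S1=17 S2=47 S3=44 S4=48 blocked=[1, 2, 3, 4]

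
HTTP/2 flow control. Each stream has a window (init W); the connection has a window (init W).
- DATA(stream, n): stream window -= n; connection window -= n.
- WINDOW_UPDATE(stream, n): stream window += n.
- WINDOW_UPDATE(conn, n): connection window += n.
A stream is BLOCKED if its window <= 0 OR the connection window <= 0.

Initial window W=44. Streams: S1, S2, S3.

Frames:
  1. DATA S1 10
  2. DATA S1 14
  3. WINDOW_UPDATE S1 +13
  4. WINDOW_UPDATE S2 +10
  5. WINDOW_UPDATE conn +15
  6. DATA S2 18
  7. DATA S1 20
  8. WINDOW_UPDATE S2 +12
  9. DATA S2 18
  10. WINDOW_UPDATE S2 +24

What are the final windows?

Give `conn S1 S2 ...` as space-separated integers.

Op 1: conn=34 S1=34 S2=44 S3=44 blocked=[]
Op 2: conn=20 S1=20 S2=44 S3=44 blocked=[]
Op 3: conn=20 S1=33 S2=44 S3=44 blocked=[]
Op 4: conn=20 S1=33 S2=54 S3=44 blocked=[]
Op 5: conn=35 S1=33 S2=54 S3=44 blocked=[]
Op 6: conn=17 S1=33 S2=36 S3=44 blocked=[]
Op 7: conn=-3 S1=13 S2=36 S3=44 blocked=[1, 2, 3]
Op 8: conn=-3 S1=13 S2=48 S3=44 blocked=[1, 2, 3]
Op 9: conn=-21 S1=13 S2=30 S3=44 blocked=[1, 2, 3]
Op 10: conn=-21 S1=13 S2=54 S3=44 blocked=[1, 2, 3]

Answer: -21 13 54 44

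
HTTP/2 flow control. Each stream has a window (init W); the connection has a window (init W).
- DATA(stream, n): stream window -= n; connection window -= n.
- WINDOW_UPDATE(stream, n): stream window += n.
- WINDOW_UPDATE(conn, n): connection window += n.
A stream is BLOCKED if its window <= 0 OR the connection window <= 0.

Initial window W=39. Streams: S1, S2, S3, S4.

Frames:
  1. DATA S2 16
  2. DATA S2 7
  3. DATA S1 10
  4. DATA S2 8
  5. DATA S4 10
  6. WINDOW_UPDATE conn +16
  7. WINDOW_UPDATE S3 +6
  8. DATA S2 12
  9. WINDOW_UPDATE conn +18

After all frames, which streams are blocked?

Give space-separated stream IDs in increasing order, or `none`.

Op 1: conn=23 S1=39 S2=23 S3=39 S4=39 blocked=[]
Op 2: conn=16 S1=39 S2=16 S3=39 S4=39 blocked=[]
Op 3: conn=6 S1=29 S2=16 S3=39 S4=39 blocked=[]
Op 4: conn=-2 S1=29 S2=8 S3=39 S4=39 blocked=[1, 2, 3, 4]
Op 5: conn=-12 S1=29 S2=8 S3=39 S4=29 blocked=[1, 2, 3, 4]
Op 6: conn=4 S1=29 S2=8 S3=39 S4=29 blocked=[]
Op 7: conn=4 S1=29 S2=8 S3=45 S4=29 blocked=[]
Op 8: conn=-8 S1=29 S2=-4 S3=45 S4=29 blocked=[1, 2, 3, 4]
Op 9: conn=10 S1=29 S2=-4 S3=45 S4=29 blocked=[2]

Answer: S2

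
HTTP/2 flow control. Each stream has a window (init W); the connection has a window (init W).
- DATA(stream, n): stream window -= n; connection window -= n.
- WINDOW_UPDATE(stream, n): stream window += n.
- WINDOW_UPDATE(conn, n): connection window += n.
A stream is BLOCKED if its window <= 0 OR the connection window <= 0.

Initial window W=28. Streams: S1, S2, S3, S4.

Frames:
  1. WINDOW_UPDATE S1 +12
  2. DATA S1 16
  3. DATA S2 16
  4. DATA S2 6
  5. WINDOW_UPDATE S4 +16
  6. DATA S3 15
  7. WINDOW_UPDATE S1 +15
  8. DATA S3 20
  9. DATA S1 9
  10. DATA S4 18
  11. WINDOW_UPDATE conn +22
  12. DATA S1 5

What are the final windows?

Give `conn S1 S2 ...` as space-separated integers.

Answer: -55 25 6 -7 26

Derivation:
Op 1: conn=28 S1=40 S2=28 S3=28 S4=28 blocked=[]
Op 2: conn=12 S1=24 S2=28 S3=28 S4=28 blocked=[]
Op 3: conn=-4 S1=24 S2=12 S3=28 S4=28 blocked=[1, 2, 3, 4]
Op 4: conn=-10 S1=24 S2=6 S3=28 S4=28 blocked=[1, 2, 3, 4]
Op 5: conn=-10 S1=24 S2=6 S3=28 S4=44 blocked=[1, 2, 3, 4]
Op 6: conn=-25 S1=24 S2=6 S3=13 S4=44 blocked=[1, 2, 3, 4]
Op 7: conn=-25 S1=39 S2=6 S3=13 S4=44 blocked=[1, 2, 3, 4]
Op 8: conn=-45 S1=39 S2=6 S3=-7 S4=44 blocked=[1, 2, 3, 4]
Op 9: conn=-54 S1=30 S2=6 S3=-7 S4=44 blocked=[1, 2, 3, 4]
Op 10: conn=-72 S1=30 S2=6 S3=-7 S4=26 blocked=[1, 2, 3, 4]
Op 11: conn=-50 S1=30 S2=6 S3=-7 S4=26 blocked=[1, 2, 3, 4]
Op 12: conn=-55 S1=25 S2=6 S3=-7 S4=26 blocked=[1, 2, 3, 4]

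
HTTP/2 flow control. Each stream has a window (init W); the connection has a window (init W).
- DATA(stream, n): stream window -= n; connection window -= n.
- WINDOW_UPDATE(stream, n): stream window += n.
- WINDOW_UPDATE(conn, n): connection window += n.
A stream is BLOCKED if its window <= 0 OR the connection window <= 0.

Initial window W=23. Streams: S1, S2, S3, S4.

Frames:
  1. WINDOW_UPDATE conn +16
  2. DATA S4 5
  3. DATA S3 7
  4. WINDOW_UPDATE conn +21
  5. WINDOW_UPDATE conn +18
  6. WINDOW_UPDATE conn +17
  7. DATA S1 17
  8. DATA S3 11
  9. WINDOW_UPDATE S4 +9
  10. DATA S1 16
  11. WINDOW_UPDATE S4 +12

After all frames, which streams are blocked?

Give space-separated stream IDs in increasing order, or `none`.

Op 1: conn=39 S1=23 S2=23 S3=23 S4=23 blocked=[]
Op 2: conn=34 S1=23 S2=23 S3=23 S4=18 blocked=[]
Op 3: conn=27 S1=23 S2=23 S3=16 S4=18 blocked=[]
Op 4: conn=48 S1=23 S2=23 S3=16 S4=18 blocked=[]
Op 5: conn=66 S1=23 S2=23 S3=16 S4=18 blocked=[]
Op 6: conn=83 S1=23 S2=23 S3=16 S4=18 blocked=[]
Op 7: conn=66 S1=6 S2=23 S3=16 S4=18 blocked=[]
Op 8: conn=55 S1=6 S2=23 S3=5 S4=18 blocked=[]
Op 9: conn=55 S1=6 S2=23 S3=5 S4=27 blocked=[]
Op 10: conn=39 S1=-10 S2=23 S3=5 S4=27 blocked=[1]
Op 11: conn=39 S1=-10 S2=23 S3=5 S4=39 blocked=[1]

Answer: S1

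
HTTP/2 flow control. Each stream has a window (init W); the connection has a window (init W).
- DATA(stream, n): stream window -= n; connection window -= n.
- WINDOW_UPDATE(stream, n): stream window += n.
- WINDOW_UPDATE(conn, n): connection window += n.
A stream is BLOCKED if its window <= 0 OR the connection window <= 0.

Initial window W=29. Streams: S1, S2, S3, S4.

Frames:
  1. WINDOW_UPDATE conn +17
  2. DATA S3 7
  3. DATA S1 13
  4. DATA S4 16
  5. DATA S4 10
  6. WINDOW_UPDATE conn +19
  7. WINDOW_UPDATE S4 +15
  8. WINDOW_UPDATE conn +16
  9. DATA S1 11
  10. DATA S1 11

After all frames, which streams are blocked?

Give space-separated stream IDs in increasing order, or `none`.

Answer: S1

Derivation:
Op 1: conn=46 S1=29 S2=29 S3=29 S4=29 blocked=[]
Op 2: conn=39 S1=29 S2=29 S3=22 S4=29 blocked=[]
Op 3: conn=26 S1=16 S2=29 S3=22 S4=29 blocked=[]
Op 4: conn=10 S1=16 S2=29 S3=22 S4=13 blocked=[]
Op 5: conn=0 S1=16 S2=29 S3=22 S4=3 blocked=[1, 2, 3, 4]
Op 6: conn=19 S1=16 S2=29 S3=22 S4=3 blocked=[]
Op 7: conn=19 S1=16 S2=29 S3=22 S4=18 blocked=[]
Op 8: conn=35 S1=16 S2=29 S3=22 S4=18 blocked=[]
Op 9: conn=24 S1=5 S2=29 S3=22 S4=18 blocked=[]
Op 10: conn=13 S1=-6 S2=29 S3=22 S4=18 blocked=[1]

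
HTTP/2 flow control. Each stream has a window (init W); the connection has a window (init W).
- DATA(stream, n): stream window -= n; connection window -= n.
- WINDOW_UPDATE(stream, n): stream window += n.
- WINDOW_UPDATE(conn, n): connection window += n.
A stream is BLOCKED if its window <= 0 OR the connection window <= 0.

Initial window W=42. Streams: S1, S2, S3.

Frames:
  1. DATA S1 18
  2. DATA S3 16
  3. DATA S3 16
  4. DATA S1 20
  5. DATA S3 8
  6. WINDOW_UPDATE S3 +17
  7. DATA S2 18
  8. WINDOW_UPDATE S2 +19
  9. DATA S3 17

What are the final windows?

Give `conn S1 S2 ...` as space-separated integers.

Op 1: conn=24 S1=24 S2=42 S3=42 blocked=[]
Op 2: conn=8 S1=24 S2=42 S3=26 blocked=[]
Op 3: conn=-8 S1=24 S2=42 S3=10 blocked=[1, 2, 3]
Op 4: conn=-28 S1=4 S2=42 S3=10 blocked=[1, 2, 3]
Op 5: conn=-36 S1=4 S2=42 S3=2 blocked=[1, 2, 3]
Op 6: conn=-36 S1=4 S2=42 S3=19 blocked=[1, 2, 3]
Op 7: conn=-54 S1=4 S2=24 S3=19 blocked=[1, 2, 3]
Op 8: conn=-54 S1=4 S2=43 S3=19 blocked=[1, 2, 3]
Op 9: conn=-71 S1=4 S2=43 S3=2 blocked=[1, 2, 3]

Answer: -71 4 43 2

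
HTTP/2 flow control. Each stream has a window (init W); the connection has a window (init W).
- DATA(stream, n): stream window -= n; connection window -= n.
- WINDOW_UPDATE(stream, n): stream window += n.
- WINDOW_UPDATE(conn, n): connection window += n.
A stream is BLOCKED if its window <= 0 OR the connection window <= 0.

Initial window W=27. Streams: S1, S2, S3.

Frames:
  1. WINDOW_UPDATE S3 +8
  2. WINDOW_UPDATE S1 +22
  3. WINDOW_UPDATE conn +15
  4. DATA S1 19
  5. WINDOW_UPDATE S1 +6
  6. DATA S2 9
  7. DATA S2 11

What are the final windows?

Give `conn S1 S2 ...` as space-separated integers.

Answer: 3 36 7 35

Derivation:
Op 1: conn=27 S1=27 S2=27 S3=35 blocked=[]
Op 2: conn=27 S1=49 S2=27 S3=35 blocked=[]
Op 3: conn=42 S1=49 S2=27 S3=35 blocked=[]
Op 4: conn=23 S1=30 S2=27 S3=35 blocked=[]
Op 5: conn=23 S1=36 S2=27 S3=35 blocked=[]
Op 6: conn=14 S1=36 S2=18 S3=35 blocked=[]
Op 7: conn=3 S1=36 S2=7 S3=35 blocked=[]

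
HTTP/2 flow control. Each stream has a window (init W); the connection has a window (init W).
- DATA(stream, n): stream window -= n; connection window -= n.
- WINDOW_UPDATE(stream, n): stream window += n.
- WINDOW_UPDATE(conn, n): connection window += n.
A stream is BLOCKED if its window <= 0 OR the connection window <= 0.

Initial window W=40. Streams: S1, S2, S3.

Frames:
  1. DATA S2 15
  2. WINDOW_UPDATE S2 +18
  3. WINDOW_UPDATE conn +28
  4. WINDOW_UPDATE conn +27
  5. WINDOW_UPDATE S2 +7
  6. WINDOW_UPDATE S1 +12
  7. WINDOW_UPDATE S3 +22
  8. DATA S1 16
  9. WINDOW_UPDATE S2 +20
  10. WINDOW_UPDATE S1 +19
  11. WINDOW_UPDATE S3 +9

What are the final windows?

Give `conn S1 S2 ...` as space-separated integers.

Op 1: conn=25 S1=40 S2=25 S3=40 blocked=[]
Op 2: conn=25 S1=40 S2=43 S3=40 blocked=[]
Op 3: conn=53 S1=40 S2=43 S3=40 blocked=[]
Op 4: conn=80 S1=40 S2=43 S3=40 blocked=[]
Op 5: conn=80 S1=40 S2=50 S3=40 blocked=[]
Op 6: conn=80 S1=52 S2=50 S3=40 blocked=[]
Op 7: conn=80 S1=52 S2=50 S3=62 blocked=[]
Op 8: conn=64 S1=36 S2=50 S3=62 blocked=[]
Op 9: conn=64 S1=36 S2=70 S3=62 blocked=[]
Op 10: conn=64 S1=55 S2=70 S3=62 blocked=[]
Op 11: conn=64 S1=55 S2=70 S3=71 blocked=[]

Answer: 64 55 70 71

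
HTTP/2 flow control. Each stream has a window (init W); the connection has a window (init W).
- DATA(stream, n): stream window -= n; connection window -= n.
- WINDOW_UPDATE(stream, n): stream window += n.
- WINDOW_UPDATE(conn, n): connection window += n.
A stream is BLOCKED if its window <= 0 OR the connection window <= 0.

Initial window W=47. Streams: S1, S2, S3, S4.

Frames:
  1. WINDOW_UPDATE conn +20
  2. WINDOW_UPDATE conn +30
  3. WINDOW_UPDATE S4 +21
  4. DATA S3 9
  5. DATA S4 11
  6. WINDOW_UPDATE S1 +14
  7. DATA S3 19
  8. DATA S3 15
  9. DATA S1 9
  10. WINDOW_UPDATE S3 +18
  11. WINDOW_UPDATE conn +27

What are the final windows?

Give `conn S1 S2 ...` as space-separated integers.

Op 1: conn=67 S1=47 S2=47 S3=47 S4=47 blocked=[]
Op 2: conn=97 S1=47 S2=47 S3=47 S4=47 blocked=[]
Op 3: conn=97 S1=47 S2=47 S3=47 S4=68 blocked=[]
Op 4: conn=88 S1=47 S2=47 S3=38 S4=68 blocked=[]
Op 5: conn=77 S1=47 S2=47 S3=38 S4=57 blocked=[]
Op 6: conn=77 S1=61 S2=47 S3=38 S4=57 blocked=[]
Op 7: conn=58 S1=61 S2=47 S3=19 S4=57 blocked=[]
Op 8: conn=43 S1=61 S2=47 S3=4 S4=57 blocked=[]
Op 9: conn=34 S1=52 S2=47 S3=4 S4=57 blocked=[]
Op 10: conn=34 S1=52 S2=47 S3=22 S4=57 blocked=[]
Op 11: conn=61 S1=52 S2=47 S3=22 S4=57 blocked=[]

Answer: 61 52 47 22 57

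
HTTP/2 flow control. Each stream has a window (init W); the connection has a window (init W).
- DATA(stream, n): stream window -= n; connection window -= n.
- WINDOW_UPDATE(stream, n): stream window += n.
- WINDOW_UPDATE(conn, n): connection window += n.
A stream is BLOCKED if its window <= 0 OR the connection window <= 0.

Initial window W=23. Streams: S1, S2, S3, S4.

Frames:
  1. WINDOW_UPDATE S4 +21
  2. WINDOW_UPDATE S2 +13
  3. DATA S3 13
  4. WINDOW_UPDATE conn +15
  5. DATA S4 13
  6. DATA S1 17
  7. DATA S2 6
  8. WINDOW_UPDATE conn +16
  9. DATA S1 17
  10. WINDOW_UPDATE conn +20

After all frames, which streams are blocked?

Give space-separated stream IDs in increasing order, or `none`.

Answer: S1

Derivation:
Op 1: conn=23 S1=23 S2=23 S3=23 S4=44 blocked=[]
Op 2: conn=23 S1=23 S2=36 S3=23 S4=44 blocked=[]
Op 3: conn=10 S1=23 S2=36 S3=10 S4=44 blocked=[]
Op 4: conn=25 S1=23 S2=36 S3=10 S4=44 blocked=[]
Op 5: conn=12 S1=23 S2=36 S3=10 S4=31 blocked=[]
Op 6: conn=-5 S1=6 S2=36 S3=10 S4=31 blocked=[1, 2, 3, 4]
Op 7: conn=-11 S1=6 S2=30 S3=10 S4=31 blocked=[1, 2, 3, 4]
Op 8: conn=5 S1=6 S2=30 S3=10 S4=31 blocked=[]
Op 9: conn=-12 S1=-11 S2=30 S3=10 S4=31 blocked=[1, 2, 3, 4]
Op 10: conn=8 S1=-11 S2=30 S3=10 S4=31 blocked=[1]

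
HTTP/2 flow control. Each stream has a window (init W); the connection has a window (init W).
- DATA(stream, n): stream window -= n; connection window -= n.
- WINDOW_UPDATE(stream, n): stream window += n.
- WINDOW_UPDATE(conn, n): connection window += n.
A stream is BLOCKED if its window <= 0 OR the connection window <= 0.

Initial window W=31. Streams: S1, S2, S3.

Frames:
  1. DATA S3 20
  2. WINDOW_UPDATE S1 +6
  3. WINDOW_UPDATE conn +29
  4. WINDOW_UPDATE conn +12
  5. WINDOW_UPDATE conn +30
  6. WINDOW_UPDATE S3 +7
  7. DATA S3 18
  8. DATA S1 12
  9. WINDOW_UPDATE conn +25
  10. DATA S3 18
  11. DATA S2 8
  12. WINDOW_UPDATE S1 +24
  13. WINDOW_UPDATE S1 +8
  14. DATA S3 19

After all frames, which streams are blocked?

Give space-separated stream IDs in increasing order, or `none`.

Op 1: conn=11 S1=31 S2=31 S3=11 blocked=[]
Op 2: conn=11 S1=37 S2=31 S3=11 blocked=[]
Op 3: conn=40 S1=37 S2=31 S3=11 blocked=[]
Op 4: conn=52 S1=37 S2=31 S3=11 blocked=[]
Op 5: conn=82 S1=37 S2=31 S3=11 blocked=[]
Op 6: conn=82 S1=37 S2=31 S3=18 blocked=[]
Op 7: conn=64 S1=37 S2=31 S3=0 blocked=[3]
Op 8: conn=52 S1=25 S2=31 S3=0 blocked=[3]
Op 9: conn=77 S1=25 S2=31 S3=0 blocked=[3]
Op 10: conn=59 S1=25 S2=31 S3=-18 blocked=[3]
Op 11: conn=51 S1=25 S2=23 S3=-18 blocked=[3]
Op 12: conn=51 S1=49 S2=23 S3=-18 blocked=[3]
Op 13: conn=51 S1=57 S2=23 S3=-18 blocked=[3]
Op 14: conn=32 S1=57 S2=23 S3=-37 blocked=[3]

Answer: S3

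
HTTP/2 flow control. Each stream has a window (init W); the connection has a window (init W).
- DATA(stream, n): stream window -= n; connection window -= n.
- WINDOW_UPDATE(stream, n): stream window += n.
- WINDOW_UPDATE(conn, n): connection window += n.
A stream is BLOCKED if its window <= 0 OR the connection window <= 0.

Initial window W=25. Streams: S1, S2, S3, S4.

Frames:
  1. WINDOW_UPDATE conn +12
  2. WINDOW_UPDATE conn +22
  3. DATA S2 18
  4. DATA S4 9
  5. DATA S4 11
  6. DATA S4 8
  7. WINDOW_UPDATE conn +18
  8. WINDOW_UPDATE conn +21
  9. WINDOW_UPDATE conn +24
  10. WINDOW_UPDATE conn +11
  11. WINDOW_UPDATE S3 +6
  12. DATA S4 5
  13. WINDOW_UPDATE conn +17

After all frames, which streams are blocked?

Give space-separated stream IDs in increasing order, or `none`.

Op 1: conn=37 S1=25 S2=25 S3=25 S4=25 blocked=[]
Op 2: conn=59 S1=25 S2=25 S3=25 S4=25 blocked=[]
Op 3: conn=41 S1=25 S2=7 S3=25 S4=25 blocked=[]
Op 4: conn=32 S1=25 S2=7 S3=25 S4=16 blocked=[]
Op 5: conn=21 S1=25 S2=7 S3=25 S4=5 blocked=[]
Op 6: conn=13 S1=25 S2=7 S3=25 S4=-3 blocked=[4]
Op 7: conn=31 S1=25 S2=7 S3=25 S4=-3 blocked=[4]
Op 8: conn=52 S1=25 S2=7 S3=25 S4=-3 blocked=[4]
Op 9: conn=76 S1=25 S2=7 S3=25 S4=-3 blocked=[4]
Op 10: conn=87 S1=25 S2=7 S3=25 S4=-3 blocked=[4]
Op 11: conn=87 S1=25 S2=7 S3=31 S4=-3 blocked=[4]
Op 12: conn=82 S1=25 S2=7 S3=31 S4=-8 blocked=[4]
Op 13: conn=99 S1=25 S2=7 S3=31 S4=-8 blocked=[4]

Answer: S4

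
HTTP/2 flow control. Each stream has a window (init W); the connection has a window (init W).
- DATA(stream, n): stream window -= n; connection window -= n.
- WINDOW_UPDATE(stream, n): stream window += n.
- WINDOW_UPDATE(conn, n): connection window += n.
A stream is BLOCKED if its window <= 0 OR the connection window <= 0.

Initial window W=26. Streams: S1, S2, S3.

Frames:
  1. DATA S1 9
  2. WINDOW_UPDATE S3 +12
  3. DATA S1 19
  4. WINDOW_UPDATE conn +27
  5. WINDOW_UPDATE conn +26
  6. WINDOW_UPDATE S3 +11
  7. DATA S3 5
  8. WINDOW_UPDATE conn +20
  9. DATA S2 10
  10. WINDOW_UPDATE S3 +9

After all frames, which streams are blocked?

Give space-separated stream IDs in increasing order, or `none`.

Op 1: conn=17 S1=17 S2=26 S3=26 blocked=[]
Op 2: conn=17 S1=17 S2=26 S3=38 blocked=[]
Op 3: conn=-2 S1=-2 S2=26 S3=38 blocked=[1, 2, 3]
Op 4: conn=25 S1=-2 S2=26 S3=38 blocked=[1]
Op 5: conn=51 S1=-2 S2=26 S3=38 blocked=[1]
Op 6: conn=51 S1=-2 S2=26 S3=49 blocked=[1]
Op 7: conn=46 S1=-2 S2=26 S3=44 blocked=[1]
Op 8: conn=66 S1=-2 S2=26 S3=44 blocked=[1]
Op 9: conn=56 S1=-2 S2=16 S3=44 blocked=[1]
Op 10: conn=56 S1=-2 S2=16 S3=53 blocked=[1]

Answer: S1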